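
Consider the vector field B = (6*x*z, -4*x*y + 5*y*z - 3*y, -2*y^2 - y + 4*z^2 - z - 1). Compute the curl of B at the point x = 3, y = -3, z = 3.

(26, 18, 12)

(∇×B)₁ = ∂B₃/∂y − ∂B₂/∂z = -9*y - 1
(∇×B)₂ = ∂B₁/∂z − ∂B₃/∂x = 6*x
(∇×B)₃ = ∂B₂/∂x − ∂B₁/∂y = -4*y
∇×B = (-9*y - 1, 6*x, -4*y)
At (3, -3, 3): (26, 18, 12).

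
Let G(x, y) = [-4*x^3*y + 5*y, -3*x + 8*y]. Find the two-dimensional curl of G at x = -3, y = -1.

∂G₂/∂x = -3
∂G₁/∂y = -4*x^3 + 5
Scalar curl = 4*x^3 - 8
At (-3, -1): -116.

-116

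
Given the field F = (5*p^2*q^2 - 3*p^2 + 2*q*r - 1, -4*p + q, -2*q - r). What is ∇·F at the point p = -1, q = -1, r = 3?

-4

∂F₁/∂p = 10*p*q^2 - 6*p
∂F₂/∂q = 1
∂F₃/∂r = -1
∇·F = 10*p*q^2 - 6*p
At (-1, -1, 3): -4.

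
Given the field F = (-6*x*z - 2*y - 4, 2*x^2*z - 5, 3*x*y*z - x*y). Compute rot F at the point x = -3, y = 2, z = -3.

(∇×F)₁ = ∂F₃/∂y − ∂F₂/∂z = -2*x^2 + 3*x*z - x
(∇×F)₂ = ∂F₁/∂z − ∂F₃/∂x = -6*x - 3*y*z + y
(∇×F)₃ = ∂F₂/∂x − ∂F₁/∂y = 4*x*z + 2
∇×F = (-2*x^2 + 3*x*z - x, -6*x - 3*y*z + y, 4*x*z + 2)
At (-3, 2, -3): (12, 38, 38).

(12, 38, 38)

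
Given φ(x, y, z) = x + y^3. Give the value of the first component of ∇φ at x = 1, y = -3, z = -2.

(∇φ)_1 = ∂φ/∂x = 1
At (1, -3, -2): 1.

1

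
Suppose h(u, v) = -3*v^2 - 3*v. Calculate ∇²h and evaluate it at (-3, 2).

-6

∂²h/∂u² = 0
∂²h/∂v² = -6
∇²h = -6
At (-3, 2): -6.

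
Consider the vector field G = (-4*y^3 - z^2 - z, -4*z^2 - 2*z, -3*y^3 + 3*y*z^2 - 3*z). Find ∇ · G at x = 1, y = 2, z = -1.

-15

∂G₁/∂x = 0
∂G₂/∂y = 0
∂G₃/∂z = 6*y*z - 3
∇·G = 6*y*z - 3
At (1, 2, -1): -15.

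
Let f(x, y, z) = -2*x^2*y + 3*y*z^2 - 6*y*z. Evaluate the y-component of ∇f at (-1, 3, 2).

-2

(∇f)_2 = ∂f/∂y = -2*x^2 + 3*z^2 - 6*z
At (-1, 3, 2): -2.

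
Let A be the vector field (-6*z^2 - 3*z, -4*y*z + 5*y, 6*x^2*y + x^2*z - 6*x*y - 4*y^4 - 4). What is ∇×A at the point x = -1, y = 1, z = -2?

(∇×A)₁ = ∂A₃/∂y − ∂A₂/∂z = 6*x^2 - 6*x - 16*y^3 + 4*y
(∇×A)₂ = ∂A₁/∂z − ∂A₃/∂x = -12*x*y - 2*x*z + 6*y - 12*z - 3
(∇×A)₃ = ∂A₂/∂x − ∂A₁/∂y = 0
∇×A = (6*x^2 - 6*x - 16*y^3 + 4*y, -12*x*y - 2*x*z + 6*y - 12*z - 3, 0)
At (-1, 1, -2): (0, 35, 0).

(0, 35, 0)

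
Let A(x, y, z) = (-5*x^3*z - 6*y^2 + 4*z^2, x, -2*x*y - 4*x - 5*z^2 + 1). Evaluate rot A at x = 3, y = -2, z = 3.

(-6, -111, -23)

(∇×A)₁ = ∂A₃/∂y − ∂A₂/∂z = -2*x
(∇×A)₂ = ∂A₁/∂z − ∂A₃/∂x = -5*x^3 + 2*y + 8*z + 4
(∇×A)₃ = ∂A₂/∂x − ∂A₁/∂y = 12*y + 1
∇×A = (-2*x, -5*x^3 + 2*y + 8*z + 4, 12*y + 1)
At (3, -2, 3): (-6, -111, -23).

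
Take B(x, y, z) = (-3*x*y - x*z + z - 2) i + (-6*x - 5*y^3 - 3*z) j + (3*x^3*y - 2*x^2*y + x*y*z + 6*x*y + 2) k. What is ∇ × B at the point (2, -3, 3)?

(∇×B)₁ = ∂B₃/∂y − ∂B₂/∂z = 3*x^3 - 2*x^2 + x*z + 6*x + 3
(∇×B)₂ = ∂B₁/∂z − ∂B₃/∂x = -9*x^2*y + 4*x*y - x - y*z - 6*y + 1
(∇×B)₃ = ∂B₂/∂x − ∂B₁/∂y = 3*x - 6
∇×B = (3*x^3 - 2*x^2 + x*z + 6*x + 3, -9*x^2*y + 4*x*y - x - y*z - 6*y + 1, 3*x - 6)
At (2, -3, 3): (37, 110, 0).

(37, 110, 0)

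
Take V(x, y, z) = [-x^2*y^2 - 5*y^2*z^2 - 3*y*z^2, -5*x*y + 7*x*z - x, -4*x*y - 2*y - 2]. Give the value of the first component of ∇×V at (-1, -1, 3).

(∇×V)_1 = ∂V₃/∂y − ∂V₂/∂z
= -4*x - 2 − (7*x)
= -11*x - 2
At (-1, -1, 3): 9.

9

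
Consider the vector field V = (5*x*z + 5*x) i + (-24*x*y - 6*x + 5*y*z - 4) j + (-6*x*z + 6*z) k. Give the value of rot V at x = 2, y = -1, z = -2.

(∇×V)₁ = ∂V₃/∂y − ∂V₂/∂z = -5*y
(∇×V)₂ = ∂V₁/∂z − ∂V₃/∂x = 5*x + 6*z
(∇×V)₃ = ∂V₂/∂x − ∂V₁/∂y = -24*y - 6
∇×V = (-5*y, 5*x + 6*z, -24*y - 6)
At (2, -1, -2): (5, -2, 18).

(5, -2, 18)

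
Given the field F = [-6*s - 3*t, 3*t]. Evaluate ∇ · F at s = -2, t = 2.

-3

∂F₁/∂s = -6
∂F₂/∂t = 3
∇·F = -3
At (-2, 2): -3.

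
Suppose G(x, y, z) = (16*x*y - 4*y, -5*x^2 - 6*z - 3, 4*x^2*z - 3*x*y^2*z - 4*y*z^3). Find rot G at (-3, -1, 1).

(-16, 27, 82)

(∇×G)₁ = ∂G₃/∂y − ∂G₂/∂z = -6*x*y*z - 4*z^3 + 6
(∇×G)₂ = ∂G₁/∂z − ∂G₃/∂x = -8*x*z + 3*y^2*z
(∇×G)₃ = ∂G₂/∂x − ∂G₁/∂y = -26*x + 4
∇×G = (-6*x*y*z - 4*z^3 + 6, -8*x*z + 3*y^2*z, -26*x + 4)
At (-3, -1, 1): (-16, 27, 82).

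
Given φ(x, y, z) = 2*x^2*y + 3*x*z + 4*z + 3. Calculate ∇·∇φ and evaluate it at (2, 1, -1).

4

∂²φ/∂x² = 4*y
∂²φ/∂y² = 0
∂²φ/∂z² = 0
∇²φ = 4*y
At (2, 1, -1): 4.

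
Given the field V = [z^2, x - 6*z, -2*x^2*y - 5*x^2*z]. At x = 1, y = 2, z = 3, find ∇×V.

(∇×V)₁ = ∂V₃/∂y − ∂V₂/∂z = -2*x^2 + 6
(∇×V)₂ = ∂V₁/∂z − ∂V₃/∂x = 4*x*y + 10*x*z + 2*z
(∇×V)₃ = ∂V₂/∂x − ∂V₁/∂y = 1
∇×V = (-2*x^2 + 6, 4*x*y + 10*x*z + 2*z, 1)
At (1, 2, 3): (4, 44, 1).

(4, 44, 1)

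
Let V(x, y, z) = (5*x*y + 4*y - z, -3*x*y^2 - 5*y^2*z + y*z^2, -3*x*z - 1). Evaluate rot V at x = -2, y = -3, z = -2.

(∇×V)₁ = ∂V₃/∂y − ∂V₂/∂z = 5*y^2 - 2*y*z
(∇×V)₂ = ∂V₁/∂z − ∂V₃/∂x = 3*z - 1
(∇×V)₃ = ∂V₂/∂x − ∂V₁/∂y = -5*x - 3*y^2 - 4
∇×V = (5*y^2 - 2*y*z, 3*z - 1, -5*x - 3*y^2 - 4)
At (-2, -3, -2): (33, -7, -21).

(33, -7, -21)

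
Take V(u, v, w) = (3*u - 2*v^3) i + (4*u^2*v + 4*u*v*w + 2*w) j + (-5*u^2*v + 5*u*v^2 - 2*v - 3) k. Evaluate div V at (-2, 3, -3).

∂V₁/∂u = 3
∂V₂/∂v = 4*u^2 + 4*u*w
∂V₃/∂w = 0
∇·V = 4*u^2 + 4*u*w + 3
At (-2, 3, -3): 43.

43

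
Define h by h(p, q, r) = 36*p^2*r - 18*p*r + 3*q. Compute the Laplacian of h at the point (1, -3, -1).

∂²h/∂p² = 72*r
∂²h/∂q² = 0
∂²h/∂r² = 0
∇²h = 72*r
At (1, -3, -1): -72.

-72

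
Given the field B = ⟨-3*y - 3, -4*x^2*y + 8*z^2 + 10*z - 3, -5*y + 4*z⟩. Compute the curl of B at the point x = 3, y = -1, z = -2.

(∇×B)₁ = ∂B₃/∂y − ∂B₂/∂z = -16*z - 15
(∇×B)₂ = ∂B₁/∂z − ∂B₃/∂x = 0
(∇×B)₃ = ∂B₂/∂x − ∂B₁/∂y = -8*x*y + 3
∇×B = (-16*z - 15, 0, -8*x*y + 3)
At (3, -1, -2): (17, 0, 27).

(17, 0, 27)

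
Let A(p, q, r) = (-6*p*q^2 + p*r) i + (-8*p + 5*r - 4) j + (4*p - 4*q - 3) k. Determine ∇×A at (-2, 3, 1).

(∇×A)₁ = ∂A₃/∂q − ∂A₂/∂r = -9
(∇×A)₂ = ∂A₁/∂r − ∂A₃/∂p = p - 4
(∇×A)₃ = ∂A₂/∂p − ∂A₁/∂q = 12*p*q - 8
∇×A = (-9, p - 4, 12*p*q - 8)
At (-2, 3, 1): (-9, -6, -80).

(-9, -6, -80)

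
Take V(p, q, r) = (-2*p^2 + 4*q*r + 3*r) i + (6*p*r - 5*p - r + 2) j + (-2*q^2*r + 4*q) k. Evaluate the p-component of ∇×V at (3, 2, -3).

(∇×V)_1 = ∂V₃/∂q − ∂V₂/∂r
= -4*q*r + 4 − (6*p - 1)
= -6*p - 4*q*r + 5
At (3, 2, -3): 11.

11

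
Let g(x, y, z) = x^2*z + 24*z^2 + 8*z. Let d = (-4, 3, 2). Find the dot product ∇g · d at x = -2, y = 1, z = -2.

-200

∂g/∂x = 2*x*z
∂g/∂y = 0
∂g/∂z = x^2 + 48*z + 8
∇g at (-2, 1, -2) = (8, 0, -84)
∇g · d = (8)(-4) + (0)(3) + (-84)(2) = -200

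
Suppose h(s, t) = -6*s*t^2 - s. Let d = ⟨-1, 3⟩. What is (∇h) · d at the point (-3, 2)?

∂h/∂s = -6*t^2 - 1
∂h/∂t = -12*s*t
∇h at (-3, 2) = (-25, 72)
∇h · d = (-25)(-1) + (72)(3) = 241

241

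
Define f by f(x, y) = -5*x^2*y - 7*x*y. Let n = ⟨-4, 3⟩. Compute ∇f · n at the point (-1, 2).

-18

∂f/∂x = -10*x*y - 7*y
∂f/∂y = -5*x^2 - 7*x
∇f at (-1, 2) = (6, 2)
∇f · n = (6)(-4) + (2)(3) = -18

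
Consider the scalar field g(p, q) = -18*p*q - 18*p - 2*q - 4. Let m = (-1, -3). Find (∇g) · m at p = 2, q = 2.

∂g/∂p = -18*q - 18
∂g/∂q = -18*p - 2
∇g at (2, 2) = (-54, -38)
∇g · m = (-54)(-1) + (-38)(-3) = 168

168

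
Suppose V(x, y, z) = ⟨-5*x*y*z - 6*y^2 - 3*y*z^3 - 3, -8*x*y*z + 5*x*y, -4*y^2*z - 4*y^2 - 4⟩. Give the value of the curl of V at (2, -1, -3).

(∇×V)₁ = ∂V₃/∂y − ∂V₂/∂z = 8*x*y - 8*y*z - 8*y
(∇×V)₂ = ∂V₁/∂z − ∂V₃/∂x = -5*x*y - 9*y*z^2
(∇×V)₃ = ∂V₂/∂x − ∂V₁/∂y = 5*x*z - 8*y*z + 17*y + 3*z^3
∇×V = (8*x*y - 8*y*z - 8*y, -5*x*y - 9*y*z^2, 5*x*z - 8*y*z + 17*y + 3*z^3)
At (2, -1, -3): (-32, 91, -152).

(-32, 91, -152)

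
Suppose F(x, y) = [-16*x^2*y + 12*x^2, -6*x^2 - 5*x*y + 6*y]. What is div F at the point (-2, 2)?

∂F₁/∂x = -32*x*y + 24*x
∂F₂/∂y = -5*x + 6
∇·F = -32*x*y + 19*x + 6
At (-2, 2): 96.

96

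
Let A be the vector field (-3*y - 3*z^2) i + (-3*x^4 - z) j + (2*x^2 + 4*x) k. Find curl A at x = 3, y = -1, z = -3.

(1, 2, -321)

(∇×A)₁ = ∂A₃/∂y − ∂A₂/∂z = 1
(∇×A)₂ = ∂A₁/∂z − ∂A₃/∂x = -4*x - 6*z - 4
(∇×A)₃ = ∂A₂/∂x − ∂A₁/∂y = -12*x^3 + 3
∇×A = (1, -4*x - 6*z - 4, -12*x^3 + 3)
At (3, -1, -3): (1, 2, -321).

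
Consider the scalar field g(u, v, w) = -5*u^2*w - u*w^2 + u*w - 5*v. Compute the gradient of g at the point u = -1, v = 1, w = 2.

∂g/∂u = -10*u*w - w^2 + w
∂g/∂v = -5
∂g/∂w = -5*u^2 - 2*u*w + u
∇g = (-10*u*w - w^2 + w, -5, -5*u^2 - 2*u*w + u)
At (-1, 1, 2): (18, -5, -2).

(18, -5, -2)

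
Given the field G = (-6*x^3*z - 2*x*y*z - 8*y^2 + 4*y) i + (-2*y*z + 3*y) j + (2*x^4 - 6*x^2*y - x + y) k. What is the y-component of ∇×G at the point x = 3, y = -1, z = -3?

-407

(∇×G)_2 = ∂G₁/∂z − ∂G₃/∂x
= -6*x^3 - 2*x*y − (8*x^3 - 12*x*y - 1)
= -14*x^3 + 10*x*y + 1
At (3, -1, -3): -407.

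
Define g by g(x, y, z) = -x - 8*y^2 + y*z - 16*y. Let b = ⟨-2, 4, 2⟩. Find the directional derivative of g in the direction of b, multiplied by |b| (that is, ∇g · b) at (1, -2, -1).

∂g/∂x = -1
∂g/∂y = -16*y + z - 16
∂g/∂z = y
∇g at (1, -2, -1) = (-1, 15, -2)
∇g · b = (-1)(-2) + (15)(4) + (-2)(2) = 58

58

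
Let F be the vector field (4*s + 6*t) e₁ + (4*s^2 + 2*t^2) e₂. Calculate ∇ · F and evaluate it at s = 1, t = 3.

16

∂F₁/∂s = 4
∂F₂/∂t = 4*t
∇·F = 4*t + 4
At (1, 3): 16.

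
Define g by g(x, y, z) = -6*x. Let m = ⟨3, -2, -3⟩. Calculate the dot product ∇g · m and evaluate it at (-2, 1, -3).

∂g/∂x = -6
∂g/∂y = 0
∂g/∂z = 0
∇g at (-2, 1, -3) = (-6, 0, 0)
∇g · m = (-6)(3) + (0)(-2) + (0)(-3) = -18

-18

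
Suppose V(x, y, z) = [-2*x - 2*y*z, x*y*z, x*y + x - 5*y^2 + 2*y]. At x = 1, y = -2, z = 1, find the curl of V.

(∇×V)₁ = ∂V₃/∂y − ∂V₂/∂z = -x*y + x - 10*y + 2
(∇×V)₂ = ∂V₁/∂z − ∂V₃/∂x = -3*y - 1
(∇×V)₃ = ∂V₂/∂x − ∂V₁/∂y = y*z + 2*z
∇×V = (-x*y + x - 10*y + 2, -3*y - 1, y*z + 2*z)
At (1, -2, 1): (25, 5, 0).

(25, 5, 0)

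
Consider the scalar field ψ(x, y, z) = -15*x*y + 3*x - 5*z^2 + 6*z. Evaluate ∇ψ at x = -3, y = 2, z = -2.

∂ψ/∂x = -15*y + 3
∂ψ/∂y = -15*x
∂ψ/∂z = -10*z + 6
∇ψ = (-15*y + 3, -15*x, -10*z + 6)
At (-3, 2, -2): (-27, 45, 26).

(-27, 45, 26)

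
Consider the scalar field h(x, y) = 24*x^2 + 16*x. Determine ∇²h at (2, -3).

∂²h/∂x² = 48
∂²h/∂y² = 0
∇²h = 48
At (2, -3): 48.

48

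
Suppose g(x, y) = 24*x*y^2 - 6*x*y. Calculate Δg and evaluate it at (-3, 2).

∂²g/∂x² = 0
∂²g/∂y² = 48*x
∇²g = 48*x
At (-3, 2): -144.

-144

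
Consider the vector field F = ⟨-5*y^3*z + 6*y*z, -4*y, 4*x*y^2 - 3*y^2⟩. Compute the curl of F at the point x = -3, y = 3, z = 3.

(-90, -153, 387)

(∇×F)₁ = ∂F₃/∂y − ∂F₂/∂z = 8*x*y - 6*y
(∇×F)₂ = ∂F₁/∂z − ∂F₃/∂x = -5*y^3 - 4*y^2 + 6*y
(∇×F)₃ = ∂F₂/∂x − ∂F₁/∂y = 15*y^2*z - 6*z
∇×F = (8*x*y - 6*y, -5*y^3 - 4*y^2 + 6*y, 15*y^2*z - 6*z)
At (-3, 3, 3): (-90, -153, 387).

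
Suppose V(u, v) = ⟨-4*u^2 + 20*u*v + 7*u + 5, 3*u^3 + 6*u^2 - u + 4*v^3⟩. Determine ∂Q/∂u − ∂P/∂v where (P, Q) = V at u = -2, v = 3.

51

∂V₂/∂u = 9*u^2 + 12*u - 1
∂V₁/∂v = 20*u
Scalar curl = 9*u^2 - 8*u - 1
At (-2, 3): 51.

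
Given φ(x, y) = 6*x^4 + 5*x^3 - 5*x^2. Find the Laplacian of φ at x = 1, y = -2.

∂²φ/∂x² = 2*(36*x^2 + 15*x - 5)
∂²φ/∂y² = 0
∇²φ = 72*x^2 + 30*x - 10
At (1, -2): 92.

92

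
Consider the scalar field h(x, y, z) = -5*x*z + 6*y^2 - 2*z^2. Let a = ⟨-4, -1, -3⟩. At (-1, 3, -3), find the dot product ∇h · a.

∂h/∂x = -5*z
∂h/∂y = 12*y
∂h/∂z = -5*x - 4*z
∇h at (-1, 3, -3) = (15, 36, 17)
∇h · a = (15)(-4) + (36)(-1) + (17)(-3) = -147

-147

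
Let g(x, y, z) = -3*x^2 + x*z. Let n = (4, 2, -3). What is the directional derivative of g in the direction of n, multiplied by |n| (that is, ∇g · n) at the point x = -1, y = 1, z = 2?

∂g/∂x = -6*x + z
∂g/∂y = 0
∂g/∂z = x
∇g at (-1, 1, 2) = (8, 0, -1)
∇g · n = (8)(4) + (0)(2) + (-1)(-3) = 35

35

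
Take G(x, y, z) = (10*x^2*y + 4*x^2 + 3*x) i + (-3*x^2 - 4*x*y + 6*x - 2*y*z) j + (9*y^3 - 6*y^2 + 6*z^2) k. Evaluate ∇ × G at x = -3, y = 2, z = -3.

(88, 0, -74)

(∇×G)₁ = ∂G₃/∂y − ∂G₂/∂z = 27*y^2 - 10*y
(∇×G)₂ = ∂G₁/∂z − ∂G₃/∂x = 0
(∇×G)₃ = ∂G₂/∂x − ∂G₁/∂y = -10*x^2 - 6*x - 4*y + 6
∇×G = (27*y^2 - 10*y, 0, -10*x^2 - 6*x - 4*y + 6)
At (-3, 2, -3): (88, 0, -74).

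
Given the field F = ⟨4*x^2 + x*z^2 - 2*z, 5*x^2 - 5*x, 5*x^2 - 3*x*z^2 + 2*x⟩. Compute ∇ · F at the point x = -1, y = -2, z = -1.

∂F₁/∂x = 8*x + z^2
∂F₂/∂y = 0
∂F₃/∂z = -6*x*z
∇·F = -6*x*z + 8*x + z^2
At (-1, -2, -1): -13.

-13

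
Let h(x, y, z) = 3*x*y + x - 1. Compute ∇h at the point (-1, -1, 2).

∂h/∂x = 3*y + 1
∂h/∂y = 3*x
∂h/∂z = 0
∇h = (3*y + 1, 3*x, 0)
At (-1, -1, 2): (-2, -3, 0).

(-2, -3, 0)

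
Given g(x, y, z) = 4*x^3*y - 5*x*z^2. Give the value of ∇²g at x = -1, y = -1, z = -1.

∂²g/∂x² = 24*x*y
∂²g/∂y² = 0
∂²g/∂z² = -10*x
∇²g = 24*x*y - 10*x
At (-1, -1, -1): 34.

34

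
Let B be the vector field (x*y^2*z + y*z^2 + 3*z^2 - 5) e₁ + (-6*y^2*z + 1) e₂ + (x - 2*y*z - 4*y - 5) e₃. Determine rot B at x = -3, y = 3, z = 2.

(46, -4, 32)

(∇×B)₁ = ∂B₃/∂y − ∂B₂/∂z = 6*y^2 - 2*z - 4
(∇×B)₂ = ∂B₁/∂z − ∂B₃/∂x = x*y^2 + 2*y*z + 6*z - 1
(∇×B)₃ = ∂B₂/∂x − ∂B₁/∂y = -2*x*y*z - z^2
∇×B = (6*y^2 - 2*z - 4, x*y^2 + 2*y*z + 6*z - 1, -2*x*y*z - z^2)
At (-3, 3, 2): (46, -4, 32).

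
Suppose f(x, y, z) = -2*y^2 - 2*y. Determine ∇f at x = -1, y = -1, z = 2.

(0, 2, 0)

∂f/∂x = 0
∂f/∂y = -4*y - 2
∂f/∂z = 0
∇f = (0, -4*y - 2, 0)
At (-1, -1, 2): (0, 2, 0).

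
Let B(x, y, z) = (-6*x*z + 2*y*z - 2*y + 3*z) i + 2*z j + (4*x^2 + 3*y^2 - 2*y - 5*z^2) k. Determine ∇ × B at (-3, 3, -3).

(∇×B)₁ = ∂B₃/∂y − ∂B₂/∂z = 6*y - 4
(∇×B)₂ = ∂B₁/∂z − ∂B₃/∂x = -14*x + 2*y + 3
(∇×B)₃ = ∂B₂/∂x − ∂B₁/∂y = -2*z + 2
∇×B = (6*y - 4, -14*x + 2*y + 3, -2*z + 2)
At (-3, 3, -3): (14, 51, 8).

(14, 51, 8)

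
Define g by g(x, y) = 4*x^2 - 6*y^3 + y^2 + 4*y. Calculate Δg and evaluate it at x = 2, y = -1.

∂²g/∂x² = 8
∂²g/∂y² = 2*(-18*y + 1)
∇²g = -36*y + 10
At (2, -1): 46.

46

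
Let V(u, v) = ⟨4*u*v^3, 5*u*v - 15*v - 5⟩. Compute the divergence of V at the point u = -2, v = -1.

-29

∂V₁/∂u = 4*v^3
∂V₂/∂v = 5*u - 15
∇·V = 5*u + 4*v^3 - 15
At (-2, -1): -29.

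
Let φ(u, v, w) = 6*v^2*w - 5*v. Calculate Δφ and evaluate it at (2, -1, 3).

∂²φ/∂u² = 0
∂²φ/∂v² = 12*w
∂²φ/∂w² = 0
∇²φ = 12*w
At (2, -1, 3): 36.

36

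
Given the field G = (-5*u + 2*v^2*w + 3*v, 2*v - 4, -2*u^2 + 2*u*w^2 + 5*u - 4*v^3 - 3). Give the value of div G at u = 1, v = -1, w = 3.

∂G₁/∂u = -5
∂G₂/∂v = 2
∂G₃/∂w = 4*u*w
∇·G = 4*u*w - 3
At (1, -1, 3): 9.

9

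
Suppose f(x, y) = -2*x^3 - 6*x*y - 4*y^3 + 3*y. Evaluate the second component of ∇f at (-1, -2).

-39

(∇f)_2 = ∂f/∂y = -6*x - 12*y^2 + 3
At (-1, -2): -39.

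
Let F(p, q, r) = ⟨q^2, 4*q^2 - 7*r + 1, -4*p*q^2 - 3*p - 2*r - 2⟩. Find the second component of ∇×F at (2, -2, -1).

(∇×F)_2 = ∂F₁/∂r − ∂F₃/∂p
= 0 − (-4*q^2 - 3)
= 4*q^2 + 3
At (2, -2, -1): 19.

19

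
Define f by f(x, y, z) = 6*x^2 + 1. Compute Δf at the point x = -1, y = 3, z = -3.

∂²f/∂x² = 12
∂²f/∂y² = 0
∂²f/∂z² = 0
∇²f = 12
At (-1, 3, -3): 12.

12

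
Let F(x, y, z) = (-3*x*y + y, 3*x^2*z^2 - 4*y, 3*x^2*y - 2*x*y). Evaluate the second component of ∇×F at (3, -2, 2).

32

(∇×F)_2 = ∂F₁/∂z − ∂F₃/∂x
= 0 − (6*x*y - 2*y)
= -6*x*y + 2*y
At (3, -2, 2): 32.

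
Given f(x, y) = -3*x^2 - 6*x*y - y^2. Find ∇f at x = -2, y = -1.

∂f/∂x = -6*x - 6*y
∂f/∂y = -6*x - 2*y
∇f = (-6*x - 6*y, -6*x - 2*y)
At (-2, -1): (18, 14).

(18, 14)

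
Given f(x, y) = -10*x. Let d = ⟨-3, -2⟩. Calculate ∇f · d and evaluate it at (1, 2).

∂f/∂x = -10
∂f/∂y = 0
∇f at (1, 2) = (-10, 0)
∇f · d = (-10)(-3) + (0)(-2) = 30

30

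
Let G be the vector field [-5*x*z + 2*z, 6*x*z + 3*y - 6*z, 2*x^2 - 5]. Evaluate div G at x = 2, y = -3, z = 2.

-7

∂G₁/∂x = -5*z
∂G₂/∂y = 3
∂G₃/∂z = 0
∇·G = -5*z + 3
At (2, -3, 2): -7.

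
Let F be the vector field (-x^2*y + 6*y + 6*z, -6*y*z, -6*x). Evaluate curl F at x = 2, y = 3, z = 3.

(18, 12, -2)

(∇×F)₁ = ∂F₃/∂y − ∂F₂/∂z = 6*y
(∇×F)₂ = ∂F₁/∂z − ∂F₃/∂x = 12
(∇×F)₃ = ∂F₂/∂x − ∂F₁/∂y = x^2 - 6
∇×F = (6*y, 12, x^2 - 6)
At (2, 3, 3): (18, 12, -2).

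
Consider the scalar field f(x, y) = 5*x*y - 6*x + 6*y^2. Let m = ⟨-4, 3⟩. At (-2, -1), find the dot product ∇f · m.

-22

∂f/∂x = 5*y - 6
∂f/∂y = 5*x + 12*y
∇f at (-2, -1) = (-11, -22)
∇f · m = (-11)(-4) + (-22)(3) = -22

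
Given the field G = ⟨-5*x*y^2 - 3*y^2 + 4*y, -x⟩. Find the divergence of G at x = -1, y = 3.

-45

∂G₁/∂x = -5*y^2
∂G₂/∂y = 0
∇·G = -5*y^2
At (-1, 3): -45.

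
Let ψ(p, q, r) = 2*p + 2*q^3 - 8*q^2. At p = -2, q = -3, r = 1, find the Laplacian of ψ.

-52

∂²ψ/∂p² = 0
∂²ψ/∂q² = 4*(3*q - 4)
∂²ψ/∂r² = 0
∇²ψ = 12*q - 16
At (-2, -3, 1): -52.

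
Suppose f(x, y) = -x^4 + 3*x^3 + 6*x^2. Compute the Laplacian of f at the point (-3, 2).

∂²f/∂x² = 6*(-2*x^2 + 3*x + 2)
∂²f/∂y² = 0
∇²f = -12*x^2 + 18*x + 12
At (-3, 2): -150.

-150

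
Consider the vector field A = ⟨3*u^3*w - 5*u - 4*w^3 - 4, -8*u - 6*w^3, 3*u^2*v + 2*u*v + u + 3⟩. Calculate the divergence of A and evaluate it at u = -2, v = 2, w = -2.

∂A₁/∂u = 9*u^2*w - 5
∂A₂/∂v = 0
∂A₃/∂w = 0
∇·A = 9*u^2*w - 5
At (-2, 2, -2): -77.

-77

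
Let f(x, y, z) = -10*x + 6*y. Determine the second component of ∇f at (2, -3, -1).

6

(∇f)_2 = ∂f/∂y = 6
At (2, -3, -1): 6.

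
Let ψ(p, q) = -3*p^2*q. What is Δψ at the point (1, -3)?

∂²ψ/∂p² = -6*q
∂²ψ/∂q² = 0
∇²ψ = -6*q
At (1, -3): 18.

18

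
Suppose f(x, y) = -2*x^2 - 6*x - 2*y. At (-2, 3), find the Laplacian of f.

-4

∂²f/∂x² = -4
∂²f/∂y² = 0
∇²f = -4
At (-2, 3): -4.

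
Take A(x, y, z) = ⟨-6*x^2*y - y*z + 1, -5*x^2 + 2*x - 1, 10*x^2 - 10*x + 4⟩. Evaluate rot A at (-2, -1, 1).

(0, 51, 47)

(∇×A)₁ = ∂A₃/∂y − ∂A₂/∂z = 0
(∇×A)₂ = ∂A₁/∂z − ∂A₃/∂x = -20*x - y + 10
(∇×A)₃ = ∂A₂/∂x − ∂A₁/∂y = 6*x^2 - 10*x + z + 2
∇×A = (0, -20*x - y + 10, 6*x^2 - 10*x + z + 2)
At (-2, -1, 1): (0, 51, 47).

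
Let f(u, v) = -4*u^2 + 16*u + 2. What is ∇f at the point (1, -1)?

∂f/∂u = -8*u + 16
∂f/∂v = 0
∇f = (-8*u + 16, 0)
At (1, -1): (8, 0).

(8, 0)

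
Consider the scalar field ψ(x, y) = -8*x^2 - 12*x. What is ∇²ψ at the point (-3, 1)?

-16

∂²ψ/∂x² = -16
∂²ψ/∂y² = 0
∇²ψ = -16
At (-3, 1): -16.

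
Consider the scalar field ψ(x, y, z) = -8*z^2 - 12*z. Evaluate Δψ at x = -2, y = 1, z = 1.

∂²ψ/∂x² = 0
∂²ψ/∂y² = 0
∂²ψ/∂z² = -16
∇²ψ = -16
At (-2, 1, 1): -16.

-16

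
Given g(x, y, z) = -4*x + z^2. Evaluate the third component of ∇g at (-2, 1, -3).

(∇g)_3 = ∂g/∂z = 2*z
At (-2, 1, -3): -6.

-6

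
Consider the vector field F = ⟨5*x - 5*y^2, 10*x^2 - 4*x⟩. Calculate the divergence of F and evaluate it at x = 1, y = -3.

5

∂F₁/∂x = 5
∂F₂/∂y = 0
∇·F = 5
At (1, -3): 5.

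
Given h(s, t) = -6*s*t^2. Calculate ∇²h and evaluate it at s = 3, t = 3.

-36

∂²h/∂s² = 0
∂²h/∂t² = -12*s
∇²h = -12*s
At (3, 3): -36.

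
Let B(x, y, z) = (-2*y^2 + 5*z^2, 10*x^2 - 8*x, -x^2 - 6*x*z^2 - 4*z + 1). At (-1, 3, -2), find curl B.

(0, 2, -16)

(∇×B)₁ = ∂B₃/∂y − ∂B₂/∂z = 0
(∇×B)₂ = ∂B₁/∂z − ∂B₃/∂x = 2*x + 6*z^2 + 10*z
(∇×B)₃ = ∂B₂/∂x − ∂B₁/∂y = 20*x + 4*y - 8
∇×B = (0, 2*x + 6*z^2 + 10*z, 20*x + 4*y - 8)
At (-1, 3, -2): (0, 2, -16).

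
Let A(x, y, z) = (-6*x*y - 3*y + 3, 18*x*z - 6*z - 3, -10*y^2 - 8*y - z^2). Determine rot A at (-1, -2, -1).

(∇×A)₁ = ∂A₃/∂y − ∂A₂/∂z = -18*x - 20*y - 2
(∇×A)₂ = ∂A₁/∂z − ∂A₃/∂x = 0
(∇×A)₃ = ∂A₂/∂x − ∂A₁/∂y = 6*x + 18*z + 3
∇×A = (-18*x - 20*y - 2, 0, 6*x + 18*z + 3)
At (-1, -2, -1): (56, 0, -21).

(56, 0, -21)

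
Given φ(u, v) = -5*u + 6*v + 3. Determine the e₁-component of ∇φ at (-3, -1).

(∇φ)_1 = ∂φ/∂u = -5
At (-3, -1): -5.

-5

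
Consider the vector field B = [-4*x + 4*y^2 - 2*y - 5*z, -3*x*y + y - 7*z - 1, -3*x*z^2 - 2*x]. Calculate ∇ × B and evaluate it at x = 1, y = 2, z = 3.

(7, 24, -20)

(∇×B)₁ = ∂B₃/∂y − ∂B₂/∂z = 7
(∇×B)₂ = ∂B₁/∂z − ∂B₃/∂x = 3*z^2 - 3
(∇×B)₃ = ∂B₂/∂x − ∂B₁/∂y = -11*y + 2
∇×B = (7, 3*z^2 - 3, -11*y + 2)
At (1, 2, 3): (7, 24, -20).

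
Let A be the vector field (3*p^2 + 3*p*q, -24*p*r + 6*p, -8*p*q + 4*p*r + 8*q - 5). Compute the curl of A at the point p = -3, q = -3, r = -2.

(∇×A)₁ = ∂A₃/∂q − ∂A₂/∂r = 16*p + 8
(∇×A)₂ = ∂A₁/∂r − ∂A₃/∂p = 8*q - 4*r
(∇×A)₃ = ∂A₂/∂p − ∂A₁/∂q = -3*p - 24*r + 6
∇×A = (16*p + 8, 8*q - 4*r, -3*p - 24*r + 6)
At (-3, -3, -2): (-40, -16, 63).

(-40, -16, 63)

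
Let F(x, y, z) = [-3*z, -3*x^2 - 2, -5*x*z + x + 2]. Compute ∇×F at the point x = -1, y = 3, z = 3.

(0, 11, 6)

(∇×F)₁ = ∂F₃/∂y − ∂F₂/∂z = 0
(∇×F)₂ = ∂F₁/∂z − ∂F₃/∂x = 5*z - 4
(∇×F)₃ = ∂F₂/∂x − ∂F₁/∂y = -6*x
∇×F = (0, 5*z - 4, -6*x)
At (-1, 3, 3): (0, 11, 6).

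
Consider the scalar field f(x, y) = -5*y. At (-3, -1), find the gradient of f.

∂f/∂x = 0
∂f/∂y = -5
∇f = (0, -5)
At (-3, -1): (0, -5).

(0, -5)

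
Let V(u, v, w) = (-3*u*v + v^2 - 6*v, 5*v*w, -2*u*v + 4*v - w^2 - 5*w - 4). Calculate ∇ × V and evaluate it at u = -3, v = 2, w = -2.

(∇×V)₁ = ∂V₃/∂v − ∂V₂/∂w = -2*u - 5*v + 4
(∇×V)₂ = ∂V₁/∂w − ∂V₃/∂u = 2*v
(∇×V)₃ = ∂V₂/∂u − ∂V₁/∂v = 3*u - 2*v + 6
∇×V = (-2*u - 5*v + 4, 2*v, 3*u - 2*v + 6)
At (-3, 2, -2): (0, 4, -7).

(0, 4, -7)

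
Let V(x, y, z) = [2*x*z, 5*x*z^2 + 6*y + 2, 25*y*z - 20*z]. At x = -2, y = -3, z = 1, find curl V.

(∇×V)₁ = ∂V₃/∂y − ∂V₂/∂z = -10*x*z + 25*z
(∇×V)₂ = ∂V₁/∂z − ∂V₃/∂x = 2*x
(∇×V)₃ = ∂V₂/∂x − ∂V₁/∂y = 5*z^2
∇×V = (-10*x*z + 25*z, 2*x, 5*z^2)
At (-2, -3, 1): (45, -4, 5).

(45, -4, 5)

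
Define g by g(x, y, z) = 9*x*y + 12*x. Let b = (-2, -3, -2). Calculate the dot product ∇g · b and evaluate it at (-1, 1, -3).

-15

∂g/∂x = 9*y + 12
∂g/∂y = 9*x
∂g/∂z = 0
∇g at (-1, 1, -3) = (21, -9, 0)
∇g · b = (21)(-2) + (-9)(-3) + (0)(-2) = -15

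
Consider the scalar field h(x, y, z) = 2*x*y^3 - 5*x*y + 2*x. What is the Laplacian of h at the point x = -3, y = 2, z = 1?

-72

∂²h/∂x² = 0
∂²h/∂y² = 12*x*y
∂²h/∂z² = 0
∇²h = 12*x*y
At (-3, 2, 1): -72.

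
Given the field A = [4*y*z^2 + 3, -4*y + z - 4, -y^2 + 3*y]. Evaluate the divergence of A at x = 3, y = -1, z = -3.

∂A₁/∂x = 0
∂A₂/∂y = -4
∂A₃/∂z = 0
∇·A = -4
At (3, -1, -3): -4.

-4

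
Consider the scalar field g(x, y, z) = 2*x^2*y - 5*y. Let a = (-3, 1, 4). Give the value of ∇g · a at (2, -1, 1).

∂g/∂x = 4*x*y
∂g/∂y = 2*x^2 - 5
∂g/∂z = 0
∇g at (2, -1, 1) = (-8, 3, 0)
∇g · a = (-8)(-3) + (3)(1) + (0)(4) = 27

27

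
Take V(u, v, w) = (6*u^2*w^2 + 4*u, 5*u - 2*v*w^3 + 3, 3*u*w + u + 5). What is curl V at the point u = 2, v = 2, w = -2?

(48, -91, 5)

(∇×V)₁ = ∂V₃/∂v − ∂V₂/∂w = 6*v*w^2
(∇×V)₂ = ∂V₁/∂w − ∂V₃/∂u = 12*u^2*w - 3*w - 1
(∇×V)₃ = ∂V₂/∂u − ∂V₁/∂v = 5
∇×V = (6*v*w^2, 12*u^2*w - 3*w - 1, 5)
At (2, 2, -2): (48, -91, 5).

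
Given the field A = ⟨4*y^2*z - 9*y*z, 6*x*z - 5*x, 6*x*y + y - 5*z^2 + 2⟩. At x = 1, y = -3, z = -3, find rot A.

(∇×A)₁ = ∂A₃/∂y − ∂A₂/∂z = 1
(∇×A)₂ = ∂A₁/∂z − ∂A₃/∂x = 4*y^2 - 15*y
(∇×A)₃ = ∂A₂/∂x − ∂A₁/∂y = -8*y*z + 15*z - 5
∇×A = (1, 4*y^2 - 15*y, -8*y*z + 15*z - 5)
At (1, -3, -3): (1, 81, -122).

(1, 81, -122)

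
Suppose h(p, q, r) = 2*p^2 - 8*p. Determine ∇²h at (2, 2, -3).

4

∂²h/∂p² = 4
∂²h/∂q² = 0
∂²h/∂r² = 0
∇²h = 4
At (2, 2, -3): 4.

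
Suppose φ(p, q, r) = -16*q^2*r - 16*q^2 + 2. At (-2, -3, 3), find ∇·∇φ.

∂²φ/∂p² = 0
∂²φ/∂q² = -32*(r + 1)
∂²φ/∂r² = 0
∇²φ = -32*r - 32
At (-2, -3, 3): -128.

-128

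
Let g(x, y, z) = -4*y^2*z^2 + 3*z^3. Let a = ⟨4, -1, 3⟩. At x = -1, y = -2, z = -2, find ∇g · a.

236

∂g/∂x = 0
∂g/∂y = -8*y*z^2
∂g/∂z = -8*y^2*z + 9*z^2
∇g at (-1, -2, -2) = (0, 64, 100)
∇g · a = (0)(4) + (64)(-1) + (100)(3) = 236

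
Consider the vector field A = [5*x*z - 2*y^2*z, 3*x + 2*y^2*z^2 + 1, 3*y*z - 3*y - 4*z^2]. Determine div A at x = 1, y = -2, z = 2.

∂A₁/∂x = 5*z
∂A₂/∂y = 4*y*z^2
∂A₃/∂z = 3*y - 8*z
∇·A = 4*y*z^2 + 3*y - 3*z
At (1, -2, 2): -44.

-44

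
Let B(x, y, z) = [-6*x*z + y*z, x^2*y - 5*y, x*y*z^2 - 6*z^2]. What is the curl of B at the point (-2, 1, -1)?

(-2, 12, -3)

(∇×B)₁ = ∂B₃/∂y − ∂B₂/∂z = x*z^2
(∇×B)₂ = ∂B₁/∂z − ∂B₃/∂x = -6*x - y*z^2 + y
(∇×B)₃ = ∂B₂/∂x − ∂B₁/∂y = 2*x*y - z
∇×B = (x*z^2, -6*x - y*z^2 + y, 2*x*y - z)
At (-2, 1, -1): (-2, 12, -3).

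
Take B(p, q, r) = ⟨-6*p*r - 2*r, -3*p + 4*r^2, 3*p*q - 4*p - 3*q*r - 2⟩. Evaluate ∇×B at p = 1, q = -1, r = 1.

(∇×B)₁ = ∂B₃/∂q − ∂B₂/∂r = 3*p - 11*r
(∇×B)₂ = ∂B₁/∂r − ∂B₃/∂p = -6*p - 3*q + 2
(∇×B)₃ = ∂B₂/∂p − ∂B₁/∂q = -3
∇×B = (3*p - 11*r, -6*p - 3*q + 2, -3)
At (1, -1, 1): (-8, -1, -3).

(-8, -1, -3)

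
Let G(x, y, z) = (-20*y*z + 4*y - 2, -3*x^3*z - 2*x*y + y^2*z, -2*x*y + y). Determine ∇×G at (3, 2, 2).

(72, -36, -130)

(∇×G)₁ = ∂G₃/∂y − ∂G₂/∂z = 3*x^3 - 2*x - y^2 + 1
(∇×G)₂ = ∂G₁/∂z − ∂G₃/∂x = -18*y
(∇×G)₃ = ∂G₂/∂x − ∂G₁/∂y = -9*x^2*z - 2*y + 20*z - 4
∇×G = (3*x^3 - 2*x - y^2 + 1, -18*y, -9*x^2*z - 2*y + 20*z - 4)
At (3, 2, 2): (72, -36, -130).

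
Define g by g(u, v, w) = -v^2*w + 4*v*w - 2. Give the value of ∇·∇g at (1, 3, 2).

-4

∂²g/∂u² = 0
∂²g/∂v² = -2*w
∂²g/∂w² = 0
∇²g = -2*w
At (1, 3, 2): -4.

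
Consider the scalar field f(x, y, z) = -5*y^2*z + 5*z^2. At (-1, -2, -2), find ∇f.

(0, -40, -40)

∂f/∂x = 0
∂f/∂y = -10*y*z
∂f/∂z = -5*y^2 + 10*z
∇f = (0, -10*y*z, -5*y^2 + 10*z)
At (-1, -2, -2): (0, -40, -40).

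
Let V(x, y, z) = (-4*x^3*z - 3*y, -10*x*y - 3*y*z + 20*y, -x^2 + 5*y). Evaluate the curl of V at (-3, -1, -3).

(2, 102, 13)

(∇×V)₁ = ∂V₃/∂y − ∂V₂/∂z = 3*y + 5
(∇×V)₂ = ∂V₁/∂z − ∂V₃/∂x = -4*x^3 + 2*x
(∇×V)₃ = ∂V₂/∂x − ∂V₁/∂y = -10*y + 3
∇×V = (3*y + 5, -4*x^3 + 2*x, -10*y + 3)
At (-3, -1, -3): (2, 102, 13).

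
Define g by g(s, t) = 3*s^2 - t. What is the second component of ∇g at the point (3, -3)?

-1

(∇g)_2 = ∂g/∂t = -1
At (3, -3): -1.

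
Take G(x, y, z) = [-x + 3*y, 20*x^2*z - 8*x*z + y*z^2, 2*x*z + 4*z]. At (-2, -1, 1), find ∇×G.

(∇×G)₁ = ∂G₃/∂y − ∂G₂/∂z = -20*x^2 + 8*x - 2*y*z
(∇×G)₂ = ∂G₁/∂z − ∂G₃/∂x = -2*z
(∇×G)₃ = ∂G₂/∂x − ∂G₁/∂y = 40*x*z - 8*z - 3
∇×G = (-20*x^2 + 8*x - 2*y*z, -2*z, 40*x*z - 8*z - 3)
At (-2, -1, 1): (-94, -2, -91).

(-94, -2, -91)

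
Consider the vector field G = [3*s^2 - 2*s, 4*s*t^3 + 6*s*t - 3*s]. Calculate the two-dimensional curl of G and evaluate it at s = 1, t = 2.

41

∂G₂/∂s = 4*t^3 + 6*t - 3
∂G₁/∂t = 0
Scalar curl = 4*t^3 + 6*t - 3
At (1, 2): 41.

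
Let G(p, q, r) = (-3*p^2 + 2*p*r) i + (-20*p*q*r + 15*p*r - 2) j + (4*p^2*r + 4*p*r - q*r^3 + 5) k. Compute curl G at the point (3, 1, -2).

(23, 62, 10)

(∇×G)₁ = ∂G₃/∂q − ∂G₂/∂r = 20*p*q - 15*p - r^3
(∇×G)₂ = ∂G₁/∂r − ∂G₃/∂p = -8*p*r + 2*p - 4*r
(∇×G)₃ = ∂G₂/∂p − ∂G₁/∂q = -20*q*r + 15*r
∇×G = (20*p*q - 15*p - r^3, -8*p*r + 2*p - 4*r, -20*q*r + 15*r)
At (3, 1, -2): (23, 62, 10).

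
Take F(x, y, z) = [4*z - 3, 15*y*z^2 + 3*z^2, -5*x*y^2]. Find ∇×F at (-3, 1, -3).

(138, 9, 0)

(∇×F)₁ = ∂F₃/∂y − ∂F₂/∂z = -10*x*y - 30*y*z - 6*z
(∇×F)₂ = ∂F₁/∂z − ∂F₃/∂x = 5*y^2 + 4
(∇×F)₃ = ∂F₂/∂x − ∂F₁/∂y = 0
∇×F = (-10*x*y - 30*y*z - 6*z, 5*y^2 + 4, 0)
At (-3, 1, -3): (138, 9, 0).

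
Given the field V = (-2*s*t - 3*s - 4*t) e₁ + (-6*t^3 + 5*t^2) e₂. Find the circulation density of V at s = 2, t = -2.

8

∂V₂/∂s = 0
∂V₁/∂t = -2*s - 4
Scalar curl = 2*s + 4
At (2, -2): 8.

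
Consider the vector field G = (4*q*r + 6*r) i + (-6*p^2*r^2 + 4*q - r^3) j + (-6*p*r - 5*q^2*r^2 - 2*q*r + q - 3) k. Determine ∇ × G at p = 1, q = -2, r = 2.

(113, 10, -56)

(∇×G)₁ = ∂G₃/∂q − ∂G₂/∂r = 12*p^2*r - 10*q*r^2 + 3*r^2 - 2*r + 1
(∇×G)₂ = ∂G₁/∂r − ∂G₃/∂p = 4*q + 6*r + 6
(∇×G)₃ = ∂G₂/∂p − ∂G₁/∂q = -12*p*r^2 - 4*r
∇×G = (12*p^2*r - 10*q*r^2 + 3*r^2 - 2*r + 1, 4*q + 6*r + 6, -12*p*r^2 - 4*r)
At (1, -2, 2): (113, 10, -56).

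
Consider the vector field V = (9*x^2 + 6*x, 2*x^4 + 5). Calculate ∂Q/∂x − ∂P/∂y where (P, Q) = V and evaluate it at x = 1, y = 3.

8

∂V₂/∂x = 8*x^3
∂V₁/∂y = 0
Scalar curl = 8*x^3
At (1, 3): 8.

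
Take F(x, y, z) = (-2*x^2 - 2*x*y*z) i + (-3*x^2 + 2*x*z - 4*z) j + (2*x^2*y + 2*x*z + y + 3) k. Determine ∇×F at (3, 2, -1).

(17, -34, -26)

(∇×F)₁ = ∂F₃/∂y − ∂F₂/∂z = 2*x^2 - 2*x + 5
(∇×F)₂ = ∂F₁/∂z − ∂F₃/∂x = -6*x*y - 2*z
(∇×F)₃ = ∂F₂/∂x − ∂F₁/∂y = 2*x*z - 6*x + 2*z
∇×F = (2*x^2 - 2*x + 5, -6*x*y - 2*z, 2*x*z - 6*x + 2*z)
At (3, 2, -1): (17, -34, -26).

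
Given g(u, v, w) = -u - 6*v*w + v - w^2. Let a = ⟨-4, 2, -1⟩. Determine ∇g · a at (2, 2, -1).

28

∂g/∂u = -1
∂g/∂v = -6*w + 1
∂g/∂w = -6*v - 2*w
∇g at (2, 2, -1) = (-1, 7, -10)
∇g · a = (-1)(-4) + (7)(2) + (-10)(-1) = 28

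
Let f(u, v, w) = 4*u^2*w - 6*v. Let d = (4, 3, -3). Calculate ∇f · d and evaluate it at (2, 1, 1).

∂f/∂u = 8*u*w
∂f/∂v = -6
∂f/∂w = 4*u^2
∇f at (2, 1, 1) = (16, -6, 16)
∇f · d = (16)(4) + (-6)(3) + (16)(-3) = -2

-2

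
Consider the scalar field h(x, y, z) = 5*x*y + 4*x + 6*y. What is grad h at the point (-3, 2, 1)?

∂h/∂x = 5*y + 4
∂h/∂y = 5*x + 6
∂h/∂z = 0
∇h = (5*y + 4, 5*x + 6, 0)
At (-3, 2, 1): (14, -9, 0).

(14, -9, 0)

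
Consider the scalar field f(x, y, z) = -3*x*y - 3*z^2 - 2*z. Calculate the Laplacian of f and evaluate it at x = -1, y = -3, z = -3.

∂²f/∂x² = 0
∂²f/∂y² = 0
∂²f/∂z² = -6
∇²f = -6
At (-1, -3, -3): -6.

-6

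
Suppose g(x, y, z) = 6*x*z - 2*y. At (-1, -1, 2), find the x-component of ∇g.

(∇g)_1 = ∂g/∂x = 6*z
At (-1, -1, 2): 12.

12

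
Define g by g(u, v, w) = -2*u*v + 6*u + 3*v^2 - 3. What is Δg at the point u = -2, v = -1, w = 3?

6

∂²g/∂u² = 0
∂²g/∂v² = 6
∂²g/∂w² = 0
∇²g = 6
At (-2, -1, 3): 6.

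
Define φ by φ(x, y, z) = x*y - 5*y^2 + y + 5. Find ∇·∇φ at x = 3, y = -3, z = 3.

∂²φ/∂x² = 0
∂²φ/∂y² = -10
∂²φ/∂z² = 0
∇²φ = -10
At (3, -3, 3): -10.

-10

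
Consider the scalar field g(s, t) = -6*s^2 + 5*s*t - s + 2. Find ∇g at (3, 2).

(-27, 15)

∂g/∂s = -12*s + 5*t - 1
∂g/∂t = 5*s
∇g = (-12*s + 5*t - 1, 5*s)
At (3, 2): (-27, 15).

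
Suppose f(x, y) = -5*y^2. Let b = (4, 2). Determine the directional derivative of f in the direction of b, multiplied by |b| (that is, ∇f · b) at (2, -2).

40

∂f/∂x = 0
∂f/∂y = -10*y
∇f at (2, -2) = (0, 20)
∇f · b = (0)(4) + (20)(2) = 40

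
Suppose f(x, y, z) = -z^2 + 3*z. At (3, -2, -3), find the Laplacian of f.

∂²f/∂x² = 0
∂²f/∂y² = 0
∂²f/∂z² = -2
∇²f = -2
At (3, -2, -3): -2.

-2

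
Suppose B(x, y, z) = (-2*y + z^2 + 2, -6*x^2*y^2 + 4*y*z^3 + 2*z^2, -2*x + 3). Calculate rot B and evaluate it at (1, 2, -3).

(-204, -4, -46)

(∇×B)₁ = ∂B₃/∂y − ∂B₂/∂z = -12*y*z^2 - 4*z
(∇×B)₂ = ∂B₁/∂z − ∂B₃/∂x = 2*z + 2
(∇×B)₃ = ∂B₂/∂x − ∂B₁/∂y = -12*x*y^2 + 2
∇×B = (-12*y*z^2 - 4*z, 2*z + 2, -12*x*y^2 + 2)
At (1, 2, -3): (-204, -4, -46).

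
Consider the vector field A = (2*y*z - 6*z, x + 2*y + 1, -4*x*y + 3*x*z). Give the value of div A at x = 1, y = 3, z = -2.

∂A₁/∂x = 0
∂A₂/∂y = 2
∂A₃/∂z = 3*x
∇·A = 3*x + 2
At (1, 3, -2): 5.

5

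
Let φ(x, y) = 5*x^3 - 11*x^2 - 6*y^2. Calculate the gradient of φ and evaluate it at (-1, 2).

(37, -24)

∂φ/∂x = 15*x^2 - 22*x
∂φ/∂y = -12*y
∇φ = (15*x^2 - 22*x, -12*y)
At (-1, 2): (37, -24).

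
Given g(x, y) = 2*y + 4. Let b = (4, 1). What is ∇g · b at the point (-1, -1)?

∂g/∂x = 0
∂g/∂y = 2
∇g at (-1, -1) = (0, 2)
∇g · b = (0)(4) + (2)(1) = 2

2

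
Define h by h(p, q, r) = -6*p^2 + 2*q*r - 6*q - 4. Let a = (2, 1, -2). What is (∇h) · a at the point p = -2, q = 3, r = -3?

∂h/∂p = -12*p
∂h/∂q = 2*r - 6
∂h/∂r = 2*q
∇h at (-2, 3, -3) = (24, -12, 6)
∇h · a = (24)(2) + (-12)(1) + (6)(-2) = 24

24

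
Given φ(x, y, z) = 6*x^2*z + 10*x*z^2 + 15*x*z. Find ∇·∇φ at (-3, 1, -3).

-96

∂²φ/∂x² = 12*z
∂²φ/∂y² = 0
∂²φ/∂z² = 20*x
∇²φ = 20*x + 12*z
At (-3, 1, -3): -96.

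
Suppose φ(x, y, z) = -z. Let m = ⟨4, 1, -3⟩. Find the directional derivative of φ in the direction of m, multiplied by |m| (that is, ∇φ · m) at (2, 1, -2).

3

∂φ/∂x = 0
∂φ/∂y = 0
∂φ/∂z = -1
∇φ at (2, 1, -2) = (0, 0, -1)
∇φ · m = (0)(4) + (0)(1) + (-1)(-3) = 3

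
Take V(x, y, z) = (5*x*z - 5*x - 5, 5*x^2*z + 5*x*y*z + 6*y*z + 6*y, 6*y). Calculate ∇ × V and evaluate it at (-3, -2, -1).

(∇×V)₁ = ∂V₃/∂y − ∂V₂/∂z = -5*x^2 - 5*x*y - 6*y + 6
(∇×V)₂ = ∂V₁/∂z − ∂V₃/∂x = 5*x
(∇×V)₃ = ∂V₂/∂x − ∂V₁/∂y = 10*x*z + 5*y*z
∇×V = (-5*x^2 - 5*x*y - 6*y + 6, 5*x, 10*x*z + 5*y*z)
At (-3, -2, -1): (-57, -15, 40).

(-57, -15, 40)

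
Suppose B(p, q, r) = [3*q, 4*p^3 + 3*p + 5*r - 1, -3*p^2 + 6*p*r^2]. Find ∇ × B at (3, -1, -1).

(-5, 12, 108)

(∇×B)₁ = ∂B₃/∂q − ∂B₂/∂r = -5
(∇×B)₂ = ∂B₁/∂r − ∂B₃/∂p = 6*p - 6*r^2
(∇×B)₃ = ∂B₂/∂p − ∂B₁/∂q = 12*p^2
∇×B = (-5, 6*p - 6*r^2, 12*p^2)
At (3, -1, -1): (-5, 12, 108).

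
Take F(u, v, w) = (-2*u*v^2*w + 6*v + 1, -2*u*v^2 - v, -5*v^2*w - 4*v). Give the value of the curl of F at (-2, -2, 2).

(∇×F)₁ = ∂F₃/∂v − ∂F₂/∂w = -10*v*w - 4
(∇×F)₂ = ∂F₁/∂w − ∂F₃/∂u = -2*u*v^2
(∇×F)₃ = ∂F₂/∂u − ∂F₁/∂v = 4*u*v*w - 2*v^2 - 6
∇×F = (-10*v*w - 4, -2*u*v^2, 4*u*v*w - 2*v^2 - 6)
At (-2, -2, 2): (36, 16, 18).

(36, 16, 18)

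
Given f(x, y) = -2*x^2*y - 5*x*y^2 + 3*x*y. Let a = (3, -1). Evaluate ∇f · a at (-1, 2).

∂f/∂x = -4*x*y - 5*y^2 + 3*y
∂f/∂y = -2*x^2 - 10*x*y + 3*x
∇f at (-1, 2) = (-6, 15)
∇f · a = (-6)(3) + (15)(-1) = -33

-33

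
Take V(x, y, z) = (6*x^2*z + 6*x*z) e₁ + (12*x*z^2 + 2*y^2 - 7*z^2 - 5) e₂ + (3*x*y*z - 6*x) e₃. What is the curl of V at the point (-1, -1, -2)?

(-70, 0, 48)

(∇×V)₁ = ∂V₃/∂y − ∂V₂/∂z = -21*x*z + 14*z
(∇×V)₂ = ∂V₁/∂z − ∂V₃/∂x = 6*x^2 + 6*x - 3*y*z + 6
(∇×V)₃ = ∂V₂/∂x − ∂V₁/∂y = 12*z^2
∇×V = (-21*x*z + 14*z, 6*x^2 + 6*x - 3*y*z + 6, 12*z^2)
At (-1, -1, -2): (-70, 0, 48).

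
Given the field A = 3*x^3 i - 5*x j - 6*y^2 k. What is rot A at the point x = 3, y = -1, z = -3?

(∇×A)₁ = ∂A₃/∂y − ∂A₂/∂z = -12*y
(∇×A)₂ = ∂A₁/∂z − ∂A₃/∂x = 0
(∇×A)₃ = ∂A₂/∂x − ∂A₁/∂y = -5
∇×A = (-12*y, 0, -5)
At (3, -1, -3): (12, 0, -5).

(12, 0, -5)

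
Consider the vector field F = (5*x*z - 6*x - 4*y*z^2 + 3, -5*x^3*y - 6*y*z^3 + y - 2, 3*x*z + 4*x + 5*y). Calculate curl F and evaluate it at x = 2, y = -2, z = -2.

(∇×F)₁ = ∂F₃/∂y − ∂F₂/∂z = 18*y*z^2 + 5
(∇×F)₂ = ∂F₁/∂z − ∂F₃/∂x = 5*x - 8*y*z - 3*z - 4
(∇×F)₃ = ∂F₂/∂x − ∂F₁/∂y = -15*x^2*y + 4*z^2
∇×F = (18*y*z^2 + 5, 5*x - 8*y*z - 3*z - 4, -15*x^2*y + 4*z^2)
At (2, -2, -2): (-139, -20, 136).

(-139, -20, 136)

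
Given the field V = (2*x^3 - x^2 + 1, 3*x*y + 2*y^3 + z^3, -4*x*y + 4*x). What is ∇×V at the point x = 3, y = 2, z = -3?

(-39, 4, 6)

(∇×V)₁ = ∂V₃/∂y − ∂V₂/∂z = -4*x - 3*z^2
(∇×V)₂ = ∂V₁/∂z − ∂V₃/∂x = 4*y - 4
(∇×V)₃ = ∂V₂/∂x − ∂V₁/∂y = 3*y
∇×V = (-4*x - 3*z^2, 4*y - 4, 3*y)
At (3, 2, -3): (-39, 4, 6).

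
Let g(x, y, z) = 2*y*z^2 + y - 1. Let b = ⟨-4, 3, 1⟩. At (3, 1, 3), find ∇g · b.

69

∂g/∂x = 0
∂g/∂y = 2*z^2 + 1
∂g/∂z = 4*y*z
∇g at (3, 1, 3) = (0, 19, 12)
∇g · b = (0)(-4) + (19)(3) + (12)(1) = 69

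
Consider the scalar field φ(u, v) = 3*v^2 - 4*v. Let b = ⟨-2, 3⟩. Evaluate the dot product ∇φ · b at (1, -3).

∂φ/∂u = 0
∂φ/∂v = 6*v - 4
∇φ at (1, -3) = (0, -22)
∇φ · b = (0)(-2) + (-22)(3) = -66

-66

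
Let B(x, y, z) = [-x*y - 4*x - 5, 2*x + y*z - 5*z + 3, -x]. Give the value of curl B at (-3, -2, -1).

(7, 1, -1)

(∇×B)₁ = ∂B₃/∂y − ∂B₂/∂z = -y + 5
(∇×B)₂ = ∂B₁/∂z − ∂B₃/∂x = 1
(∇×B)₃ = ∂B₂/∂x − ∂B₁/∂y = x + 2
∇×B = (-y + 5, 1, x + 2)
At (-3, -2, -1): (7, 1, -1).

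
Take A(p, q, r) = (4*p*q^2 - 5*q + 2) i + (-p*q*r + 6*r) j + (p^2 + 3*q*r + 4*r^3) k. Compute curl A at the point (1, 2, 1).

(-1, -2, -13)

(∇×A)₁ = ∂A₃/∂q − ∂A₂/∂r = p*q + 3*r - 6
(∇×A)₂ = ∂A₁/∂r − ∂A₃/∂p = -2*p
(∇×A)₃ = ∂A₂/∂p − ∂A₁/∂q = -8*p*q - q*r + 5
∇×A = (p*q + 3*r - 6, -2*p, -8*p*q - q*r + 5)
At (1, 2, 1): (-1, -2, -13).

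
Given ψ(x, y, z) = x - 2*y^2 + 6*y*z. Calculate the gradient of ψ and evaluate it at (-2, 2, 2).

∂ψ/∂x = 1
∂ψ/∂y = -4*y + 6*z
∂ψ/∂z = 6*y
∇ψ = (1, -4*y + 6*z, 6*y)
At (-2, 2, 2): (1, 4, 12).

(1, 4, 12)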